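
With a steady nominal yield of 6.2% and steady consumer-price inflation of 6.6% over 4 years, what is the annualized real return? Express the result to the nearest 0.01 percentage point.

With constant rates the annual real return is the same each year: (1+6.2%)/(1+6.6%) − 1 = -0.00375.

-0.38%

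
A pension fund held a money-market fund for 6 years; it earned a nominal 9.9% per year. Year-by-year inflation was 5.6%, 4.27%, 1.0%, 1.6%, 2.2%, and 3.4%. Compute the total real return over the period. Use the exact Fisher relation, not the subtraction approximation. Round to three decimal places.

47.563%

Cumulative inflation factor: 1.056 × 1.0427 × 1.010 × 1.016 × 1.022 × 1.034 ≈ 1.19402.
Nominal growth factor: 1.76192. Real growth factor = 1.76192 / 1.19402 ≈ 1.47563.
Total real return ≈ 47.5626%.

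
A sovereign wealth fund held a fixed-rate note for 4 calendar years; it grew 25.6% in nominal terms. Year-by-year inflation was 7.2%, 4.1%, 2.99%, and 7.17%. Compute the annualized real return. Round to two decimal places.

0.49%

Cumulative inflation factor: 1.072 × 1.041 × 1.0299 × 1.0717 ≈ 1.23173.
Nominal growth factor: 1.25600. Real growth factor = 1.25600 / 1.23173 ≈ 1.01971.
Annualized: 1.01971^(1/4) − 1 ≈ 0.00489.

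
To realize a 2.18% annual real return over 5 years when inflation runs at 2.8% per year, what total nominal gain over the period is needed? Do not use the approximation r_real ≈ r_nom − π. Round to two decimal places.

Required annual nominal rate: (1+2.18%)(1+2.8%) − 1 = 5.04104%.
Cumulative over 5 years: (1 + 0.0504104)^5 − 1 ≈ 0.27878.

27.88%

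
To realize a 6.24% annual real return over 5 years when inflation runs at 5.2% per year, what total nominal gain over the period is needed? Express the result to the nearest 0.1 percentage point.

Required annual nominal rate: (1+6.24%)(1+5.2%) − 1 = 11.76448%.
Cumulative over 5 years: (1 + 0.1176448)^5 − 1 ≈ 0.74389.

74.4%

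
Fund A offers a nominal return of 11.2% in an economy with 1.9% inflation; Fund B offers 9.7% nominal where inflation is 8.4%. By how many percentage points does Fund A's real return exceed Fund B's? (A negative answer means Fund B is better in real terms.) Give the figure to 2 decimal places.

Fund A real return: 1.112/1.019 − 1 = 9.127%.
Fund B real return: 1.097/1.084 − 1 = 1.199%.
Difference: 9.127 − 1.199 = 7.928 pp.

7.93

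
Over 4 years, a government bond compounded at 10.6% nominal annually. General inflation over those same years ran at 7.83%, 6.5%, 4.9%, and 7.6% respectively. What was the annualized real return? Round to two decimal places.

Cumulative inflation factor: 1.0783 × 1.065 × 1.049 × 1.076 ≈ 1.29621.
Nominal growth factor: 1.49631. Real growth factor = 1.49631 / 1.29621 ≈ 1.15437.
Annualized: 1.15437^(1/4) − 1 ≈ 0.03654.

3.65%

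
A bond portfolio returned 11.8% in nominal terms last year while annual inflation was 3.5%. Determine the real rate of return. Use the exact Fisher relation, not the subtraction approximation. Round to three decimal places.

Real return via the Fisher equation: (1 + 11.8%)/(1 + 3.5%) − 1 = 1.118/1.035 − 1 ≈ 0.08019.

8.019%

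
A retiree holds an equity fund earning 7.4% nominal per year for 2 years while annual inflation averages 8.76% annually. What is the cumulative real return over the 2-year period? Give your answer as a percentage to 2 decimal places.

-2.49%

The annual real rate is (1+7.4%)/(1+8.76%) − 1 = -1.2505%.
Compounded over 2 years: (1 + -0.012505)^2 − 1 ≈ -0.02485.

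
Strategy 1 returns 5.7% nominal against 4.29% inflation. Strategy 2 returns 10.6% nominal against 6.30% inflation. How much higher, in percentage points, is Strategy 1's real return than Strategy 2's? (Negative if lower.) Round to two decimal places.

-2.69

Strategy 1 real return: 1.057/1.0429 − 1 = 1.352%.
Strategy 2 real return: 1.106/1.0630 − 1 = 4.045%.
Difference: 1.352 − 4.045 = -2.693 pp.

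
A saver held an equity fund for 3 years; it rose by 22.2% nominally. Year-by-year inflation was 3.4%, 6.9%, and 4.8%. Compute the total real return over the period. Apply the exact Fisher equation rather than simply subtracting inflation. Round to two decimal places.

5.49%

Cumulative inflation factor: 1.034 × 1.069 × 1.048 ≈ 1.15840.
Nominal growth factor: 1.22200. Real growth factor = 1.22200 / 1.15840 ≈ 1.05490.
Total real return ≈ 5.4901%.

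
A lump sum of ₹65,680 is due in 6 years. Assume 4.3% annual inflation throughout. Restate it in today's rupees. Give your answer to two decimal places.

₹51,018.45

Price-level factor over 6 years: (1 + 4.3%)^6 ≈ 1.2873773104.
Purchasing power today: ₹65,680 divided by that factor.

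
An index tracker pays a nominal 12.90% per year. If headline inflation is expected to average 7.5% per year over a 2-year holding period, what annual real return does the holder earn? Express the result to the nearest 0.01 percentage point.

With constant rates the annual real return is the same each year: (1+12.90%)/(1+7.5%) − 1 = 0.05023.

5.02%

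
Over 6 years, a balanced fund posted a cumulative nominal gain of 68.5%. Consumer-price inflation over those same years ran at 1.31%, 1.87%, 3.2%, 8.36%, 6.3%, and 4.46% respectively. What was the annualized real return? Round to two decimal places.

4.67%

Cumulative inflation factor: 1.0131 × 1.0187 × 1.032 × 1.0836 × 1.063 × 1.0446 ≈ 1.28154.
Nominal growth factor: 1.68500. Real growth factor = 1.68500 / 1.28154 ≈ 1.31483.
Annualized: 1.31483^(1/6) − 1 ≈ 0.04667.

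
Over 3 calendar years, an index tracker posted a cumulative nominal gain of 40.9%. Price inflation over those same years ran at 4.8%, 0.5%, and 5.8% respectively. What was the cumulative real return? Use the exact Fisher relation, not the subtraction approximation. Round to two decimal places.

26.44%

Cumulative inflation factor: 1.048 × 1.005 × 1.058 ≈ 1.11433.
Nominal growth factor: 1.40900. Real growth factor = 1.40900 / 1.11433 ≈ 1.26444.
Total real return ≈ 26.4439%.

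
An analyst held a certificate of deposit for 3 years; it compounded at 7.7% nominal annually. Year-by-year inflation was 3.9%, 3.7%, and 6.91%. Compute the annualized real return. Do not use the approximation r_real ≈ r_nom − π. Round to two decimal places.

2.74%

Cumulative inflation factor: 1.039 × 1.037 × 1.0691 ≈ 1.15189.
Nominal growth factor: 1.24924. Real growth factor = 1.24924 / 1.15189 ≈ 1.08451.
Annualized: 1.08451^(1/3) − 1 ≈ 0.02741.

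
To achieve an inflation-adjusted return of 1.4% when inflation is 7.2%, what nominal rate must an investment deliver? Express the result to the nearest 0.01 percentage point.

By the Fisher equation, 1 + r_nom = (1 + 1.4%)(1 + 7.2%) = 1.014 × 1.072 = 1.087008.
So r_nom = 8.7008%.

8.70%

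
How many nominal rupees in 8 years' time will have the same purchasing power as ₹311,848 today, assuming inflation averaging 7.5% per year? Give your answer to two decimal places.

₹556,173.99

Cumulative price-level factor: (1+7.5%)^8 ≈ 1.7834778256.
Multiplying ₹311,848 by the price-level factor gives the future nominal sum.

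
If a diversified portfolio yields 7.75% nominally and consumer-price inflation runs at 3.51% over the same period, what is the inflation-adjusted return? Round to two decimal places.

Real return via the Fisher equation: (1 + 7.75%)/(1 + 3.51%) − 1 = 1.0775/1.0351 − 1 ≈ 0.04096.

4.10%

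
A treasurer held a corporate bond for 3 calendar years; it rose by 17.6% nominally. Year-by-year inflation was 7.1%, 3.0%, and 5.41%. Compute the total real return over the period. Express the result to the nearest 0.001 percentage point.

Cumulative inflation factor: 1.071 × 1.030 × 1.0541 ≈ 1.16281.
Nominal growth factor: 1.17600. Real growth factor = 1.17600 / 1.16281 ≈ 1.01134.
Total real return ≈ 1.1344%.

1.134%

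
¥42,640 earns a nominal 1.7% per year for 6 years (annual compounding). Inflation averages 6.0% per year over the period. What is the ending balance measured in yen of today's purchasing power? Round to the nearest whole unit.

Nominal value at maturity: ¥42,640 × (1 + 1.7%)^6 ≈ ¥47,178.
Price-level factor over 6 years: (1 + 6.0%)^6 ≈ 1.4185191123.
Dividing the nominal maturity value by the price-level factor gives the value in today's money.

¥33,259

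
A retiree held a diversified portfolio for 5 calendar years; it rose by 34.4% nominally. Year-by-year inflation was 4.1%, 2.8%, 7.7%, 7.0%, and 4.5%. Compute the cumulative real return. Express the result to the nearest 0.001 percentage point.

Cumulative inflation factor: 1.041 × 1.028 × 1.077 × 1.070 × 1.045 ≈ 1.28872.
Nominal growth factor: 1.34400. Real growth factor = 1.34400 / 1.28872 ≈ 1.04289.
Total real return ≈ 4.2893%.

4.289%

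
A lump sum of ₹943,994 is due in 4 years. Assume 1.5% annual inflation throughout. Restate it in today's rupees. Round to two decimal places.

₹889,416.26

Price-level factor over 4 years: (1 + 1.5%)^4 ≈ 1.0613635506.
Purchasing power today: ₹943,994 divided by that factor.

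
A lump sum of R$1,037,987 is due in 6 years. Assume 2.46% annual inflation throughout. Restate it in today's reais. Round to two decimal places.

Price-level factor over 6 years: (1 + 2.46%)^6 ≈ 1.1569806863.
Purchasing power today: R$1,037,987 divided by that factor.

R$897,151.54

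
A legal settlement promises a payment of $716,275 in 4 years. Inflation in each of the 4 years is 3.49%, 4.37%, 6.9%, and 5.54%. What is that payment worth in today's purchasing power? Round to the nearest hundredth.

$587,774.75

Price-level factor over 4 years: 1.0349 × 1.0437 × 1.069 × 1.0554 ≈ 1.2186215825.
Purchasing power today: $716,275 divided by that factor.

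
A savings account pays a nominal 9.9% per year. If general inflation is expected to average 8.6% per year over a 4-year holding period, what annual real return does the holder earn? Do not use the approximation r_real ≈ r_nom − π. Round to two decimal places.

1.20%

With constant rates the annual real return is the same each year: (1+9.9%)/(1+8.6%) − 1 = 0.01197.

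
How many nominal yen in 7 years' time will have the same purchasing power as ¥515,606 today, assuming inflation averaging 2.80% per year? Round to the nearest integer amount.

¥625,561

Cumulative price-level factor: (1+2.80%)^7 ≈ 1.2132541978.
The nominal amount required is ¥515,606 scaled up by that factor.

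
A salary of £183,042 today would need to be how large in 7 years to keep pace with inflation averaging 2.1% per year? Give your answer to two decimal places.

£211,704.92

Cumulative price-level factor: (1+2.1%)^7 ≈ 1.1565920282.
Multiplying £183,042 by the price-level factor gives the future nominal sum.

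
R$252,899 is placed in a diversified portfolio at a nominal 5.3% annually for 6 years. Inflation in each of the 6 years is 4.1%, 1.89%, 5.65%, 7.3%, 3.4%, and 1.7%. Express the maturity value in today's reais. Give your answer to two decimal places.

Nominal value at maturity: R$252,899 × (1 + 5.3%)^6 ≈ R$344,760.37.
Price-level factor over 6 years: 1.041 × 1.0189 × 1.0565 × 1.073 × 1.034 × 1.017 ≈ 1.2644248042.
The maturity value deflated by that factor is the answer in today's purchasing power.

R$272,661.82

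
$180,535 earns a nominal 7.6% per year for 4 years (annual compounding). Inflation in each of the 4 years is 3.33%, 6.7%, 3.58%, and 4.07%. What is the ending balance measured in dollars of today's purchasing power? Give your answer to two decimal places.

$203,618.95

Nominal value at maturity: $180,535 × (1 + 7.6%)^4 ≈ $241,997.29.
Price-level factor over 4 years: 1.0333 × 1.067 × 1.0358 × 1.0407 ≈ 1.1884811831.
The maturity value deflated by that factor is the answer in today's purchasing power.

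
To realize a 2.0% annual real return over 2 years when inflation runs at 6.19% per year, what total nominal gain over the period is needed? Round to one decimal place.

17.3%

Required annual nominal rate: (1+2.0%)(1+6.19%) − 1 = 8.3138%.
Cumulative over 2 years: (1 + 0.083138)^2 − 1 ≈ 0.17319.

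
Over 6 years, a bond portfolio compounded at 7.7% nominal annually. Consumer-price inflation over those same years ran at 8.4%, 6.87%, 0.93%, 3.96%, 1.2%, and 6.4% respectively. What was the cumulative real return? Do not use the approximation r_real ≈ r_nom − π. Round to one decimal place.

19.2%

Cumulative inflation factor: 1.084 × 1.0687 × 1.0093 × 1.0396 × 1.012 × 1.064 ≈ 1.30886.
Nominal growth factor: 1.56061. Real growth factor = 1.56061 / 1.30886 ≈ 1.19234.
Total real return ≈ 19.2341%.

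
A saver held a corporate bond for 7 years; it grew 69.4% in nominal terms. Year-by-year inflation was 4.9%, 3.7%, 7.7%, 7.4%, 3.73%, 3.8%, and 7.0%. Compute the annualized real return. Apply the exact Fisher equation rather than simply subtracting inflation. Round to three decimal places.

Cumulative inflation factor: 1.049 × 1.037 × 1.077 × 1.074 × 1.0373 × 1.038 × 1.070 ≈ 1.44964.
Nominal growth factor: 1.69400. Real growth factor = 1.69400 / 1.44964 ≈ 1.16857.
Annualized: 1.16857^(1/7) − 1 ≈ 0.02250.

2.250%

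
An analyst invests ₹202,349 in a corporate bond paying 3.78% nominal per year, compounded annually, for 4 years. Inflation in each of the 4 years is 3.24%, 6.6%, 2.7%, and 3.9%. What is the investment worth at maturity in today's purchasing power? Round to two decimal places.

₹199,877.79

Nominal value at maturity: ₹202,349 × (1 + 3.78%)^4 ≈ ₹234,723.04.
Price-level factor over 4 years: 1.0324 × 1.066 × 1.027 × 1.039 ≈ 1.1743328013.
The maturity value deflated by that factor is the answer in today's purchasing power.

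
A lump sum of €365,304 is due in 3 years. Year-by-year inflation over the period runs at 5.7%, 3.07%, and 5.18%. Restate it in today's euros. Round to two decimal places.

€318,796.83

Price-level factor over 3 years: 1.057 × 1.0307 × 1.0518 ≈ 1.1458834048.
Purchasing power today: €365,304 divided by that factor.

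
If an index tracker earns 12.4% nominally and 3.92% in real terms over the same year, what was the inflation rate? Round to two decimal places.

From (1+r_nom) = (1+r_real)(1+π), we get 1+π = (1 + 12.4%)/(1 + 3.92%) = 1.124/1.0392 ≈ 1.08160.
So π ≈ 8.1601%.

8.16%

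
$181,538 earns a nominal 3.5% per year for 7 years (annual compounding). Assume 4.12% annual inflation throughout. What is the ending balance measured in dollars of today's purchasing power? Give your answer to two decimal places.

Nominal value at maturity: $181,538 × (1 + 3.5%)^7 ≈ $230,967.03.
Price-level factor over 7 years: (1 + 4.12%)^7 ≈ 1.3265973214.
Dividing the nominal maturity value by the price-level factor gives the value in today's money.

$174,104.85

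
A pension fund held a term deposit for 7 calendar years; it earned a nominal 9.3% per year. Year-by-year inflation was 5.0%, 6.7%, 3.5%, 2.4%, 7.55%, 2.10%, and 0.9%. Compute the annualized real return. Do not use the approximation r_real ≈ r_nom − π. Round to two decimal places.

5.10%

Cumulative inflation factor: 1.050 × 1.067 × 1.035 × 1.024 × 1.0755 × 1.0210 × 1.009 ≈ 1.31559.
Nominal growth factor: 1.86355. Real growth factor = 1.86355 / 1.31559 ≈ 1.41651.
Annualized: 1.41651^(1/7) − 1 ≈ 0.05100.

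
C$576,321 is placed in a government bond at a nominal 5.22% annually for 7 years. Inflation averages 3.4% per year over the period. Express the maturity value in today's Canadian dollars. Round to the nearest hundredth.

Nominal value at maturity: C$576,321 × (1 + 5.22%)^7 ≈ C$822,910.35.
Price-level factor over 7 years: (1 + 3.4%)^7 ≈ 1.2636993768.
Dividing the nominal maturity value by the price-level factor gives the value in today's money.

C$651,191.55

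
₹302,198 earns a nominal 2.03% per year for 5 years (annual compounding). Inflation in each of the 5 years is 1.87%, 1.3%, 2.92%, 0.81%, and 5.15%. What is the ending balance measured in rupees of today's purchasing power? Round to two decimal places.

Nominal value at maturity: ₹302,198 × (1 + 2.03%)^5 ≈ ₹334,141.96.
Price-level factor over 5 years: 1.0187 × 1.013 × 1.0292 × 1.0081 × 1.0515 ≈ 1.1258186034.
Dividing the nominal maturity value by the price-level factor gives the value in today's money.

₹296,799.11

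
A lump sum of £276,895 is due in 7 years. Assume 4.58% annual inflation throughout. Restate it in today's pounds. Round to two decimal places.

Price-level factor over 7 years: (1 + 4.58%)^7 ≈ 1.3681712572.
Purchasing power today: £276,895 divided by that factor.

£202,383.29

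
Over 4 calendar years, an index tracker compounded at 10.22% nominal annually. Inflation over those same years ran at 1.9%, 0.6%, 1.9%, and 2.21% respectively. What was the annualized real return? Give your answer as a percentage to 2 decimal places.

8.43%

Cumulative inflation factor: 1.019 × 1.006 × 1.019 × 1.0221 ≈ 1.06768.
Nominal growth factor: 1.47585. Real growth factor = 1.47585 / 1.06768 ≈ 1.38230.
Annualized: 1.38230^(1/4) − 1 ≈ 0.08430.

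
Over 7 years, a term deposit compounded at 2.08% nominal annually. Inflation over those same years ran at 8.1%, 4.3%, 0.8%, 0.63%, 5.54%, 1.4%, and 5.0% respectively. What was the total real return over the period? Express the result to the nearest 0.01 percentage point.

Cumulative inflation factor: 1.081 × 1.043 × 1.008 × 1.0063 × 1.0554 × 1.014 × 1.050 ≈ 1.28512.
Nominal growth factor: 1.15501. Real growth factor = 1.15501 / 1.28512 ≈ 0.89876.
Total real return ≈ -10.1243%.

-10.12%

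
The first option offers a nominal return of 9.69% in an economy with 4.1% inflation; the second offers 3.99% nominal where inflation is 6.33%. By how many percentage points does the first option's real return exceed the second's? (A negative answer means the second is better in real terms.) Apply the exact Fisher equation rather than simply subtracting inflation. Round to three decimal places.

The first option real return: 1.0969/1.041 − 1 = 5.3698%.
The second real return: 1.0399/1.0633 − 1 = -2.2007%.
Difference: 5.3698 − (-2.2007) = 7.5705 pp.

7.571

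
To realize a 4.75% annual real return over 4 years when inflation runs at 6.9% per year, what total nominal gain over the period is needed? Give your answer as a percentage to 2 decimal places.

Required annual nominal rate: (1+4.75%)(1+6.9%) − 1 = 11.97775%.
Cumulative over 4 years: (1 + 0.1197775)^4 − 1 ≈ 0.57227.

57.23%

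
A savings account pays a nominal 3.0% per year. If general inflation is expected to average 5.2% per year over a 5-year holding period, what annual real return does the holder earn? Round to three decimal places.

-2.091%

With constant rates the annual real return is the same each year: (1+3.0%)/(1+5.2%) − 1 = -0.02091.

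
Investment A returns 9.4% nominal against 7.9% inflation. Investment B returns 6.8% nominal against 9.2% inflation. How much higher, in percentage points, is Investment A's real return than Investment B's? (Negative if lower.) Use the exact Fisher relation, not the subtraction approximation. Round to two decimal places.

Investment A real return: 1.094/1.079 − 1 = 1.390%.
Investment B real return: 1.068/1.092 − 1 = -2.198%.
Difference: 1.390 − (-2.198) = 3.588 pp.

3.59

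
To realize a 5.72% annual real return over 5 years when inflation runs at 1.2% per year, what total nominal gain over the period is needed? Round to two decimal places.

Required annual nominal rate: (1+5.72%)(1+1.2%) − 1 = 6.98864%.
Cumulative over 5 years: (1 + 0.0698864)^5 − 1 ≈ 0.40181.

40.18%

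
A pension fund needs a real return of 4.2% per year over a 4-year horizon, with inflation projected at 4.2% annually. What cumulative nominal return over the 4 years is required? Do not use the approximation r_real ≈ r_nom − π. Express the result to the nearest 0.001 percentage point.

38.977%

Required annual nominal rate: (1+4.2%)(1+4.2%) − 1 = 8.5764%.
Cumulative over 4 years: (1 + 0.085764)^4 − 1 ≈ 0.38977.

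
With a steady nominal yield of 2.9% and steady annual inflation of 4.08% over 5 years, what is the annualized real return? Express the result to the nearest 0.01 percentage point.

-1.13%

With constant rates the annual real return is the same each year: (1+2.9%)/(1+4.08%) − 1 = -0.01134.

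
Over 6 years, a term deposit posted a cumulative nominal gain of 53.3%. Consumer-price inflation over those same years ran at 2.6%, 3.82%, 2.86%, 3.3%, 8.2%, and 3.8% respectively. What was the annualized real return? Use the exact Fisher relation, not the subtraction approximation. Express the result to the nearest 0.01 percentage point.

Cumulative inflation factor: 1.026 × 1.0382 × 1.0286 × 1.033 × 1.082 × 1.038 ≈ 1.27116.
Nominal growth factor: 1.53300. Real growth factor = 1.53300 / 1.27116 ≈ 1.20599.
Annualized: 1.20599^(1/6) − 1 ≈ 0.03171.

3.17%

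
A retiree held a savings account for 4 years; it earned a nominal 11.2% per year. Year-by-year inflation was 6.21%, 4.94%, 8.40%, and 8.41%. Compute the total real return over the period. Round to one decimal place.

16.7%

Cumulative inflation factor: 1.0621 × 1.0494 × 1.0840 × 1.0841 ≈ 1.30980.
Nominal growth factor: 1.52904. Real growth factor = 1.52904 / 1.30980 ≈ 1.16738.
Total real return ≈ 16.7385%.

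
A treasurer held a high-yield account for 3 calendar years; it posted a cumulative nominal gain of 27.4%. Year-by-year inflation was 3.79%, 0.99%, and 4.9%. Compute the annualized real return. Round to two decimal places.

5.03%

Cumulative inflation factor: 1.0379 × 1.0099 × 1.049 ≈ 1.09954.
Nominal growth factor: 1.27400. Real growth factor = 1.27400 / 1.09954 ≈ 1.15867.
Annualized: 1.15867^(1/3) − 1 ≈ 0.05032.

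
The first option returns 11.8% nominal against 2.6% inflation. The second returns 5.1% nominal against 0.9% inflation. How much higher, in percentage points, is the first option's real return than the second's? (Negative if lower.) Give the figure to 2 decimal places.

4.80

The first option real return: 1.118/1.026 − 1 = 8.967%.
The second real return: 1.051/1.009 − 1 = 4.163%.
Difference: 8.967 − 4.163 = 4.804 pp.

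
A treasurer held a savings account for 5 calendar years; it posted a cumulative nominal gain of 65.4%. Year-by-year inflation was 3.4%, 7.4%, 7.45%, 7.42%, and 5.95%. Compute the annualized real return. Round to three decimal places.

4.022%

Cumulative inflation factor: 1.034 × 1.074 × 1.0745 × 1.0742 × 1.0595 ≈ 1.35805.
Nominal growth factor: 1.65400. Real growth factor = 1.65400 / 1.35805 ≈ 1.21792.
Annualized: 1.21792^(1/5) − 1 ≈ 0.04022.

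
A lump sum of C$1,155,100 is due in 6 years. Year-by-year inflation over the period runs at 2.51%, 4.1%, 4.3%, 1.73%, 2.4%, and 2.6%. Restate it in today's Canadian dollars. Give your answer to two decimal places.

C$971,006.08

Price-level factor over 6 years: 1.0251 × 1.041 × 1.043 × 1.0173 × 1.024 × 1.026 ≈ 1.1895909002.
Purchasing power today: C$1,155,100 divided by that factor.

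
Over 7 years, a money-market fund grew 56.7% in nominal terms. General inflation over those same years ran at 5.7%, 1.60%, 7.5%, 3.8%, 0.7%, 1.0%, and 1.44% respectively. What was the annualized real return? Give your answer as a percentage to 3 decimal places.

Cumulative inflation factor: 1.057 × 1.0160 × 1.075 × 1.038 × 1.007 × 1.010 × 1.0144 ≈ 1.23633.
Nominal growth factor: 1.56700. Real growth factor = 1.56700 / 1.23633 ≈ 1.26746.
Annualized: 1.26746^(1/7) − 1 ≈ 0.03444.

3.444%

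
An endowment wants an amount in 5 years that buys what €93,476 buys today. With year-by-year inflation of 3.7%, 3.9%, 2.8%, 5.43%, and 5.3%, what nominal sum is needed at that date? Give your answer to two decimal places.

Cumulative price-level factor: 1.037 × 1.039 × 1.028 × 1.0543 × 1.053 ≈ 1.2296457025.
Multiplying €93,476 by the price-level factor gives the future nominal sum.

€114,942.36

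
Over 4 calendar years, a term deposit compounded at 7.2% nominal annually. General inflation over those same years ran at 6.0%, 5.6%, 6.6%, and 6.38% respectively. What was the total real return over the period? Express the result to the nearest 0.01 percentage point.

4.04%

Cumulative inflation factor: 1.060 × 1.056 × 1.066 × 1.0638 ≈ 1.26937.
Nominal growth factor: 1.32062. Real growth factor = 1.32062 / 1.26937 ≈ 1.04038.
Total real return ≈ 4.0380%.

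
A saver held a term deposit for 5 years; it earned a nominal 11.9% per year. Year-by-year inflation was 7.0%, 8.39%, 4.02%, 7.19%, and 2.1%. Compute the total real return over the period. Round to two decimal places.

32.89%

Cumulative inflation factor: 1.070 × 1.0839 × 1.0402 × 1.0719 × 1.021 ≈ 1.32029.
Nominal growth factor: 1.75449. Real growth factor = 1.75449 / 1.32029 ≈ 1.32886.
Total real return ≈ 32.8864%.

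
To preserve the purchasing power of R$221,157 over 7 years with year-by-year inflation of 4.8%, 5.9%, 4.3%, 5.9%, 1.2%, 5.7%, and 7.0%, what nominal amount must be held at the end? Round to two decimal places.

R$310,296.93

Cumulative price-level factor: 1.048 × 1.059 × 1.043 × 1.059 × 1.012 × 1.057 × 1.070 ≈ 1.4030617618.
Multiplying R$221,157 by the price-level factor gives the future nominal sum.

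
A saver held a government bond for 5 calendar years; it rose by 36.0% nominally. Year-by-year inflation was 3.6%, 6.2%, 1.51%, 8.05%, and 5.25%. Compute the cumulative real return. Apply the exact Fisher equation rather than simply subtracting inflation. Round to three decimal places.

7.078%

Cumulative inflation factor: 1.036 × 1.062 × 1.0151 × 1.0805 × 1.0525 ≈ 1.27011.
Nominal growth factor: 1.36000. Real growth factor = 1.36000 / 1.27011 ≈ 1.07078.
Total real return ≈ 7.0777%.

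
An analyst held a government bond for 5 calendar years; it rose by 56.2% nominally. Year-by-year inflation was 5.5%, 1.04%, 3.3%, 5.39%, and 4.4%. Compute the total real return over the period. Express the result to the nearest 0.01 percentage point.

28.92%

Cumulative inflation factor: 1.055 × 1.0104 × 1.033 × 1.0539 × 1.044 ≈ 1.21156.
Nominal growth factor: 1.56200. Real growth factor = 1.56200 / 1.21156 ≈ 1.28924.
Total real return ≈ 28.9244%.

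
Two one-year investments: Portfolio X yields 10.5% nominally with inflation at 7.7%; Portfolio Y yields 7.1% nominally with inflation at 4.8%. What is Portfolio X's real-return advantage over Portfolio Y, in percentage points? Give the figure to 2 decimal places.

Portfolio X real return: 1.105/1.077 − 1 = 2.600%.
Portfolio Y real return: 1.071/1.048 − 1 = 2.195%.
Difference: 2.600 − 2.195 = 0.405 pp.

0.41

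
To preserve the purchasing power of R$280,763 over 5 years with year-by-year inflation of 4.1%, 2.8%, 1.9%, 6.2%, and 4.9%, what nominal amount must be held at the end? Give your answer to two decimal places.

R$341,081.30

Cumulative price-level factor: 1.041 × 1.028 × 1.019 × 1.062 × 1.049 ≈ 1.2148370628.
The nominal amount required is R$280,763 scaled up by that factor.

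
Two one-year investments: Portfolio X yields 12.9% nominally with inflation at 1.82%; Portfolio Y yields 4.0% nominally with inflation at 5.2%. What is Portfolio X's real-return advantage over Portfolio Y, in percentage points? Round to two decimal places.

Portfolio X real return: 1.129/1.0182 − 1 = 10.882%.
Portfolio Y real return: 1.040/1.052 − 1 = -1.141%.
Difference: 10.882 − (-1.141) = 12.023 pp.

12.02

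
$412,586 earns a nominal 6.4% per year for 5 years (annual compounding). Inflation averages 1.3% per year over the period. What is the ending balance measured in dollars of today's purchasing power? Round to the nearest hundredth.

Nominal value at maturity: $412,586 × (1 + 6.4%)^5 ≈ $562,629.67.
Price-level factor over 5 years: (1 + 1.3%)^5 ≈ 1.0667121132.
The maturity value deflated by that factor is the answer in today's purchasing power.

$527,442.84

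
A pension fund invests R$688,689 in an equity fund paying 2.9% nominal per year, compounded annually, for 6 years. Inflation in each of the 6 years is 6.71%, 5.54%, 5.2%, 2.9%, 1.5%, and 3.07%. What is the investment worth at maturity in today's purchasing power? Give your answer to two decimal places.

Nominal value at maturity: R$688,689 × (1 + 2.9%)^6 ≈ R$817,552.02.
Price-level factor over 6 years: 1.0671 × 1.0554 × 1.052 × 1.029 × 1.015 × 1.0307 ≈ 1.2754153590.
Dividing the nominal maturity value by the price-level factor gives the value in today's money.

R$641,008.45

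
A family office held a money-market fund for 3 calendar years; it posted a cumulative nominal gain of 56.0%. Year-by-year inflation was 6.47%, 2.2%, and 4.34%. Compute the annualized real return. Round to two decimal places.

11.17%

Cumulative inflation factor: 1.0647 × 1.022 × 1.0434 ≈ 1.13535.
Nominal growth factor: 1.56000. Real growth factor = 1.56000 / 1.13535 ≈ 1.37403.
Annualized: 1.37403^(1/3) − 1 ≈ 0.11173.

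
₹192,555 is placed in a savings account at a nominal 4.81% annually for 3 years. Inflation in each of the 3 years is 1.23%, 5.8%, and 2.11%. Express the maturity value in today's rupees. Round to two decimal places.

₹202,721.49

Nominal value at maturity: ₹192,555 × (1 + 4.81%)^3 ≈ ₹221,698.61.
Price-level factor over 3 years: 1.0123 × 1.058 × 1.0211 ≈ 1.0936117827.
The maturity value deflated by that factor is the answer in today's purchasing power.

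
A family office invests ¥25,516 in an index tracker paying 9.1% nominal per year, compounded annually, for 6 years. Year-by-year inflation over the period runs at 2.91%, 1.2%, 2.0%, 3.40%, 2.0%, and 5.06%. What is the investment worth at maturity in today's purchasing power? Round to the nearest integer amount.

¥36,557

Nominal value at maturity: ¥25,516 × (1 + 9.1%)^6 ≈ ¥43,029.
Price-level factor over 6 years: 1.0291 × 1.012 × 1.020 × 1.0340 × 1.020 × 1.0506 ≈ 1.1770539510.
Dividing the nominal maturity value by the price-level factor gives the value in today's money.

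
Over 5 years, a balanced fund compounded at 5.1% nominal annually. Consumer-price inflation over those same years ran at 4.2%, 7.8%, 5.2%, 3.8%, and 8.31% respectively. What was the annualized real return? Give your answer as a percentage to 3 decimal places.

Cumulative inflation factor: 1.042 × 1.078 × 1.052 × 1.038 × 1.0831 ≈ 1.32852.
Nominal growth factor: 1.28237. Real growth factor = 1.28237 / 1.32852 ≈ 0.96526.
Annualized: 0.96526^(1/5) − 1 ≈ -0.00705.

-0.705%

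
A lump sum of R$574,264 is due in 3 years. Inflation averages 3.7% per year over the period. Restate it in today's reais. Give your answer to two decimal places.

Price-level factor over 3 years: (1 + 3.7%)^3 = 1.115157653.
Purchasing power today: R$574,264 divided by that factor.

R$514,962.17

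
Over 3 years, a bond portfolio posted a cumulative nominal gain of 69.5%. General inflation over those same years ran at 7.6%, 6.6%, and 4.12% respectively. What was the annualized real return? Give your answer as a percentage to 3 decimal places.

Cumulative inflation factor: 1.076 × 1.066 × 1.0412 ≈ 1.19427.
Nominal growth factor: 1.69500. Real growth factor = 1.69500 / 1.19427 ≈ 1.41927.
Annualized: 1.41927^(1/3) − 1 ≈ 0.12380.

12.380%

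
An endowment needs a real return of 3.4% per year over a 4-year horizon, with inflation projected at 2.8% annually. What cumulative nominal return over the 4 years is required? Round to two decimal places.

Required annual nominal rate: (1+3.4%)(1+2.8%) − 1 = 6.2952%.
Cumulative over 4 years: (1 + 0.062952)^4 − 1 ≈ 0.27660.

27.66%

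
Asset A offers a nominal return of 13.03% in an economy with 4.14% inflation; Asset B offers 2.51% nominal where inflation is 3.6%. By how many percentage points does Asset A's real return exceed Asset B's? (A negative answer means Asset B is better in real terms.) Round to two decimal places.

Asset A real return: 1.1303/1.0414 − 1 = 8.537%.
Asset B real return: 1.0251/1.036 − 1 = -1.052%.
Difference: 8.537 − (-1.052) = 9.589 pp.

9.59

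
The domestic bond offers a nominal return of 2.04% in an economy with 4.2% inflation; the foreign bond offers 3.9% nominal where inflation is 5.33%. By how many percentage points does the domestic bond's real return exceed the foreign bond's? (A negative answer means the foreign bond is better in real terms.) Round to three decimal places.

The domestic bond real return: 1.0204/1.042 − 1 = -2.0729%.
The foreign bond real return: 1.039/1.0533 − 1 = -1.3576%.
Difference: -2.0729 − (-1.3576) = -0.7153 pp.

-0.715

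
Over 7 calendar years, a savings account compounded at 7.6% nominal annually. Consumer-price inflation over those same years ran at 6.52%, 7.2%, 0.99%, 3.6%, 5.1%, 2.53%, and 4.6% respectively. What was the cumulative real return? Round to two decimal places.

24.00%

Cumulative inflation factor: 1.0652 × 1.072 × 1.0099 × 1.036 × 1.051 × 1.0253 × 1.046 ≈ 1.34663.
Nominal growth factor: 1.66988. Real growth factor = 1.66988 / 1.34663 ≈ 1.24004.
Total real return ≈ 24.0042%.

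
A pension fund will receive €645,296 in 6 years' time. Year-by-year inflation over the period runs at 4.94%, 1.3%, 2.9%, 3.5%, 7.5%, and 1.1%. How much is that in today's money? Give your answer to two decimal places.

Price-level factor over 6 years: 1.0494 × 1.013 × 1.029 × 1.035 × 1.075 × 1.011 ≈ 1.2304553237.
Purchasing power today: €645,296 divided by that factor.

€524,436.76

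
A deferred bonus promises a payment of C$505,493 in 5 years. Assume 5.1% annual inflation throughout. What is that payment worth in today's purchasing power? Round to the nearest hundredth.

C$394,186.34

Price-level factor over 5 years: (1 + 5.1%)^5 ≈ 1.2823706810.
Purchasing power today: C$505,493 divided by that factor.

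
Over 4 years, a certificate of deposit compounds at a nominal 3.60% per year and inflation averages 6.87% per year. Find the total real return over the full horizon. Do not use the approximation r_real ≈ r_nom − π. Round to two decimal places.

-11.69%

The annual real rate is (1+3.60%)/(1+6.87%) − 1 = -3.0598%.
Compounded over 4 years: (1 + -0.030598)^4 − 1 ≈ -0.11689.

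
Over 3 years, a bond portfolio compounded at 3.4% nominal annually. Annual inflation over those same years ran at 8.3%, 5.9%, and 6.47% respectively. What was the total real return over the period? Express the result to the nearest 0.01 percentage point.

-9.47%

Cumulative inflation factor: 1.083 × 1.059 × 1.0647 ≈ 1.22110.
Nominal growth factor: 1.10551. Real growth factor = 1.10551 / 1.22110 ≈ 0.90534.
Total real return ≈ -9.4664%.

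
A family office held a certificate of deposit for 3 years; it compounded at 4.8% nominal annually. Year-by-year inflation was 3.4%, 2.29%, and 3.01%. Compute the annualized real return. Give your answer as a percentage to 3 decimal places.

Cumulative inflation factor: 1.034 × 1.0229 × 1.0301 ≈ 1.08951.
Nominal growth factor: 1.15102. Real growth factor = 1.15102 / 1.08951 ≈ 1.05645.
Annualized: 1.05645^(1/3) − 1 ≈ 0.01847.

1.847%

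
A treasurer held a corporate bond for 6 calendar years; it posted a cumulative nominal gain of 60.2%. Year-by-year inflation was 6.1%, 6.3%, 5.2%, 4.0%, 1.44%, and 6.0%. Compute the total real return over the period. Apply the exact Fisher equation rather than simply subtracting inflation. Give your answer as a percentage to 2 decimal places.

Cumulative inflation factor: 1.061 × 1.063 × 1.052 × 1.040 × 1.0144 × 1.060 ≈ 1.32682.
Nominal growth factor: 1.60200. Real growth factor = 1.60200 / 1.32682 ≈ 1.20740.
Total real return ≈ 20.7396%.

20.74%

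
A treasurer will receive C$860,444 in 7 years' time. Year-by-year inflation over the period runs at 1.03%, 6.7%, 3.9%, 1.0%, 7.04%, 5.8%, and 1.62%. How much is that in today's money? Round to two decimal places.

C$660,936.84

Price-level factor over 7 years: 1.0103 × 1.067 × 1.039 × 1.010 × 1.0704 × 1.058 × 1.0162 ≈ 1.3018551110.
Purchasing power today: C$860,444 divided by that factor.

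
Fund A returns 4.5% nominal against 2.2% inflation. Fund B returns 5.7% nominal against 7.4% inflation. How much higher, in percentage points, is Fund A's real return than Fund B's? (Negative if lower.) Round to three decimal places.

Fund A real return: 1.045/1.022 − 1 = 2.2505%.
Fund B real return: 1.057/1.074 − 1 = -1.5829%.
Difference: 2.2505 − (-1.5829) = 3.8334 pp.

3.833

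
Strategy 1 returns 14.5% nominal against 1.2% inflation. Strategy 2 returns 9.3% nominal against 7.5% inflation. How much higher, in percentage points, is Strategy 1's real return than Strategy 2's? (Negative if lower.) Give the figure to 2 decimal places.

11.47

Strategy 1 real return: 1.145/1.012 − 1 = 13.142%.
Strategy 2 real return: 1.093/1.075 − 1 = 1.674%.
Difference: 13.142 − 1.674 = 11.468 pp.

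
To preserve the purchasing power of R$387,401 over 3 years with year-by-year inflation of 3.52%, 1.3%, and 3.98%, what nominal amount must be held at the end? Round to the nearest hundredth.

R$422,419.79

Cumulative price-level factor: 1.0352 × 1.013 × 1.0398 ≈ 1.0903941725.
Multiplying R$387,401 by the price-level factor gives the future nominal sum.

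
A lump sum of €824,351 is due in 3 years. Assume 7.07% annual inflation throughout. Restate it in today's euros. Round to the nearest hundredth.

Price-level factor over 3 years: (1 + 7.07%)^3 ≈ 1.2274488632.
Purchasing power today: €824,351 divided by that factor.

€671,597.02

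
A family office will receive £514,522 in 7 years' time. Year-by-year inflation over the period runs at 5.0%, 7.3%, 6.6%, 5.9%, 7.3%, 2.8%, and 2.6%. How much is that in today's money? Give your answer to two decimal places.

Price-level factor over 7 years: 1.050 × 1.073 × 1.066 × 1.059 × 1.073 × 1.028 × 1.026 ≈ 1.4394029328.
Purchasing power today: £514,522 divided by that factor.

£357,455.16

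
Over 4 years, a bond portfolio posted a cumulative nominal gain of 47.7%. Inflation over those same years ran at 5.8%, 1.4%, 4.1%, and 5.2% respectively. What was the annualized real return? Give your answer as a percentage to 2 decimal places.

5.89%

Cumulative inflation factor: 1.058 × 1.014 × 1.041 × 1.052 ≈ 1.17487.
Nominal growth factor: 1.47700. Real growth factor = 1.47700 / 1.17487 ≈ 1.25716.
Annualized: 1.25716^(1/4) − 1 ≈ 0.05888.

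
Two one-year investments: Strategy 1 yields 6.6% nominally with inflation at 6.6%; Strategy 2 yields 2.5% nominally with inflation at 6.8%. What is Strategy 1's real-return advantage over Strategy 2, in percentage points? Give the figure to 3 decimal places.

4.026

Strategy 1 real return: 1.066/1.066 − 1 = 0.0000%.
Strategy 2 real return: 1.025/1.068 − 1 = -4.0262%.
Difference: 0.0000 − (-4.0262) = 4.0262 pp.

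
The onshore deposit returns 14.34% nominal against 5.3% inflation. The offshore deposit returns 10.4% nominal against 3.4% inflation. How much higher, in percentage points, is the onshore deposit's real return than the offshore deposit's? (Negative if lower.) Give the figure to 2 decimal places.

The onshore deposit real return: 1.1434/1.053 − 1 = 8.585%.
The offshore deposit real return: 1.104/1.034 − 1 = 6.770%.
Difference: 8.585 − 6.770 = 1.815 pp.

1.82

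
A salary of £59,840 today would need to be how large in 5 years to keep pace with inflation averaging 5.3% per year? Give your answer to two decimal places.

£77,469.98

Cumulative price-level factor: (1+5.3%)^5 ≈ 1.2946186406.
Multiplying £59,840 by the price-level factor gives the future nominal sum.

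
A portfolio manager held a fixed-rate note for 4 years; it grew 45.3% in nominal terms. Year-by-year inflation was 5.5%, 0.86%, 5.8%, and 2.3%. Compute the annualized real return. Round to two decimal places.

5.98%

Cumulative inflation factor: 1.055 × 1.0086 × 1.058 × 1.023 ≈ 1.15168.
Nominal growth factor: 1.45300. Real growth factor = 1.45300 / 1.15168 ≈ 1.26163.
Annualized: 1.26163^(1/4) − 1 ≈ 0.05982.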